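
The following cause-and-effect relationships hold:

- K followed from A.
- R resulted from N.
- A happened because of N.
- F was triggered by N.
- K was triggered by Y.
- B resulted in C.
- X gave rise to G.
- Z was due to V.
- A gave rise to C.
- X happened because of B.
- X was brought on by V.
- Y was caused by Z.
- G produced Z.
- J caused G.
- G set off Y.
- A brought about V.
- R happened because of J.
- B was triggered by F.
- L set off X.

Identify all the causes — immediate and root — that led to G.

Immediate causes of G: J, X.
Further upstream: N, A, F, B, L, V.

A, B, F, J, L, N, V, X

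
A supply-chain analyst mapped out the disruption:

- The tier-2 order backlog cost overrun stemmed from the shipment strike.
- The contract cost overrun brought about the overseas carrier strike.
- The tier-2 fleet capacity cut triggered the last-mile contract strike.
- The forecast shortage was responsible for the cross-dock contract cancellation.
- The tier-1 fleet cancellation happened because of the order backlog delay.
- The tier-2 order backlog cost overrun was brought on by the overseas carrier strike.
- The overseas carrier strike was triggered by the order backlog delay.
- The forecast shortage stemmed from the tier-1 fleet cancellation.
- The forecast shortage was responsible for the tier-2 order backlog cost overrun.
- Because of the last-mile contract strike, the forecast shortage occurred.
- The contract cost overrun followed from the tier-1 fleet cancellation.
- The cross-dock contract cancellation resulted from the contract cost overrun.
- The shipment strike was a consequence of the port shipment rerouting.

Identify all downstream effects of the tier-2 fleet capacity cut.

Direct effects: the last-mile contract strike.
2 steps out: the forecast shortage.
3 steps out: the tier-2 order backlog cost overrun, the cross-dock contract cancellation.
Not reachable from it: the order backlog delay, the tier-1 fleet cancellation, the contract cost overrun, the port shipment rerouting, the shipment strike, the overseas carrier strike.

the cross-dock contract cancellation, the forecast shortage, the last-mile contract strike, the tier-2 order backlog cost overrun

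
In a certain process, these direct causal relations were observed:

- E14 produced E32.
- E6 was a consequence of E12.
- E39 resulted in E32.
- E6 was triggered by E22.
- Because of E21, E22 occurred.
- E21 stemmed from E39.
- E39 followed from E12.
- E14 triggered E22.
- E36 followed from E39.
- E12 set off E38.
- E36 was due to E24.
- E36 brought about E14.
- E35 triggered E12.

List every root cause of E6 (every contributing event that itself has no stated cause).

Tracing upstream from E6: E6 ← E12 ← E35.
A separate upstream branch: E6 ← E22 ← E14 ← E36 ← E24.
Each of those chain origins has no stated cause.

E24, E35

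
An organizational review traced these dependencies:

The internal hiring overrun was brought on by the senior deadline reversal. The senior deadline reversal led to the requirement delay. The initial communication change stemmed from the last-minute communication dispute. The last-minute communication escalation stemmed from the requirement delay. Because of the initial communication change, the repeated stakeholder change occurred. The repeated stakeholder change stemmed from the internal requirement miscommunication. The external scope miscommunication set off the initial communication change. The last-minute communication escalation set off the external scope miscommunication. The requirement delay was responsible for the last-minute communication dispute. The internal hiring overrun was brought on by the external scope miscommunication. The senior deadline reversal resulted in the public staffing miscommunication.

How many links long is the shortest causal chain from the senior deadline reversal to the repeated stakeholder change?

4

Shortest chain: the senior deadline reversal → the requirement delay → the last-minute communication dispute → the initial communication change → the repeated stakeholder change.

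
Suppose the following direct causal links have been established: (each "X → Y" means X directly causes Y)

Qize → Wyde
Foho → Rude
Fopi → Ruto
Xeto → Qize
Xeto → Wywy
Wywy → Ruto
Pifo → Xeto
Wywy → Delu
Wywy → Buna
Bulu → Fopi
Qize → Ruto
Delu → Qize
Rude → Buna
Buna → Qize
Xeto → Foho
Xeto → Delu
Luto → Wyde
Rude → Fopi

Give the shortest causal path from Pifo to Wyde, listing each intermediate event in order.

Pifo → Xeto → Qize → Wyde

Pifo → Xeto
Xeto → Qize
Qize → Wyde
Length: 3 steps.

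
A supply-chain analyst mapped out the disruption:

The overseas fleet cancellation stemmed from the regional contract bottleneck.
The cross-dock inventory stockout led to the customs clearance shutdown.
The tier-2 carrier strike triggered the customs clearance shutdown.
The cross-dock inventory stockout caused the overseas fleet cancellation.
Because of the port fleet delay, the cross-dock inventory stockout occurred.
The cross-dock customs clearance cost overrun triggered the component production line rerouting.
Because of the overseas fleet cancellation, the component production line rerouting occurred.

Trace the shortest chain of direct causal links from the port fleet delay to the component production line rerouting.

the port fleet delay → the cross-dock inventory stockout → the overseas fleet cancellation → the component production line rerouting

the port fleet delay → the cross-dock inventory stockout
the cross-dock inventory stockout → the overseas fleet cancellation
the overseas fleet cancellation → the component production line rerouting
Length: 3 steps.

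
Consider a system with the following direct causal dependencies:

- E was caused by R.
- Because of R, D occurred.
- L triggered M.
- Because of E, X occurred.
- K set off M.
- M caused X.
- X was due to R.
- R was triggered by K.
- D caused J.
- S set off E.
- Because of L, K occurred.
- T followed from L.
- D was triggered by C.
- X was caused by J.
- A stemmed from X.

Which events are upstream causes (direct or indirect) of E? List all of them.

K, L, R, S

Immediate causes of E: S, R.
Further upstream: L, K.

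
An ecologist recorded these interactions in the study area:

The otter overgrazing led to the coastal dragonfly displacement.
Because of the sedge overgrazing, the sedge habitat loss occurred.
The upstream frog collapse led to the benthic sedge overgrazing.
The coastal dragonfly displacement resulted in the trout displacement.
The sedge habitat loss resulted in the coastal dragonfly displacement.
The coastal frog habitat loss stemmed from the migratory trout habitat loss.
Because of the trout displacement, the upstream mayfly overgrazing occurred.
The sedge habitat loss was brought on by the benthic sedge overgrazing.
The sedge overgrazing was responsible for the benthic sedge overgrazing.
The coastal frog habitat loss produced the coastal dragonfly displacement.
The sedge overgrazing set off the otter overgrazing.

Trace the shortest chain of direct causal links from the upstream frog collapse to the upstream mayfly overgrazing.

the upstream frog collapse → the benthic sedge overgrazing
the benthic sedge overgrazing → the sedge habitat loss
the sedge habitat loss → the coastal dragonfly displacement
the coastal dragonfly displacement → the trout displacement
the trout displacement → the upstream mayfly overgrazing
Length: 5 steps.

the upstream frog collapse → the benthic sedge overgrazing → the sedge habitat loss → the coastal dragonfly displacement → the trout displacement → the upstream mayfly overgrazing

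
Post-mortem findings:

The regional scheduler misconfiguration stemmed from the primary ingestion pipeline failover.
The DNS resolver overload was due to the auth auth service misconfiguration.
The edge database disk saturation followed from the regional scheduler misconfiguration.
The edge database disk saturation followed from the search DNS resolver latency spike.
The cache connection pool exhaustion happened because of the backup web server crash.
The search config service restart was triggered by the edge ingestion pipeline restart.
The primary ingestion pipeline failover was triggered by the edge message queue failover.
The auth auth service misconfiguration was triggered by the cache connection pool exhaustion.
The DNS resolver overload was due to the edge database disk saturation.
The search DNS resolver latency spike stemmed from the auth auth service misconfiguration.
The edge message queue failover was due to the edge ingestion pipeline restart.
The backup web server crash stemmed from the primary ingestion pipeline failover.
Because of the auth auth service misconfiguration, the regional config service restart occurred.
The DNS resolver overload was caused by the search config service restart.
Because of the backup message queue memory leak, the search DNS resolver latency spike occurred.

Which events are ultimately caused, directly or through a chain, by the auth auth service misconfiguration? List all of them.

Direct effects: the search DNS resolver latency spike, the regional config service restart, the DNS resolver overload.
2 steps out: the edge database disk saturation.
Not reachable from it: the edge ingestion pipeline restart, the edge message queue failover, the primary ingestion pipeline failover, the backup web server crash, the cache connection pool exhaustion, the regional scheduler misconfiguration, the search config service restart, the backup message queue memory leak.

the DNS resolver overload, the edge database disk saturation, the regional config service restart, the search DNS resolver latency spike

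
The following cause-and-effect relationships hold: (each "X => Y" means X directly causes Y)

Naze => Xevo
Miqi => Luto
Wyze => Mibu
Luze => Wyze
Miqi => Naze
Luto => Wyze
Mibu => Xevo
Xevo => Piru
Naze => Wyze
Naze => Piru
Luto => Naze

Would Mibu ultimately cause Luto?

Mibu leads to Xevo, Piru; Luto is not among them.

No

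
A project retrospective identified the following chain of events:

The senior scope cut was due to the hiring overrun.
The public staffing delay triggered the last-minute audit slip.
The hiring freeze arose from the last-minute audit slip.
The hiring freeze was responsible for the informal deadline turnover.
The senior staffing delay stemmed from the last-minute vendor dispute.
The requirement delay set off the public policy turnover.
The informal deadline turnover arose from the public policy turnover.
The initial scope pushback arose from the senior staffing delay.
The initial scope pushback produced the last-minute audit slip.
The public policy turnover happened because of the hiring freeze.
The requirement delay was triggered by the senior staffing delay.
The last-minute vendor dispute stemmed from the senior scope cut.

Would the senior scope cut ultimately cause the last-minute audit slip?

Yes

There is a causal chain: the senior scope cut → the last-minute vendor dispute → the senior staffing delay → the initial scope pushback → the last-minute audit slip.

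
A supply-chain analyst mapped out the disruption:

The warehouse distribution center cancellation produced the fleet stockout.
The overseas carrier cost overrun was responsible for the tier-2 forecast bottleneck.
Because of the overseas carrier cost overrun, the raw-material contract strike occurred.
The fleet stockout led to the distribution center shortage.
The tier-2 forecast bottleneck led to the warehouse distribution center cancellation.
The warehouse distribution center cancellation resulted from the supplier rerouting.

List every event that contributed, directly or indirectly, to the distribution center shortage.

Immediate cause of the distribution center shortage: the fleet stockout.
Further upstream: the overseas carrier cost overrun, the tier-2 forecast bottleneck, the warehouse distribution center cancellation, the supplier rerouting.

the fleet stockout, the overseas carrier cost overrun, the supplier rerouting, the tier-2 forecast bottleneck, the warehouse distribution center cancellation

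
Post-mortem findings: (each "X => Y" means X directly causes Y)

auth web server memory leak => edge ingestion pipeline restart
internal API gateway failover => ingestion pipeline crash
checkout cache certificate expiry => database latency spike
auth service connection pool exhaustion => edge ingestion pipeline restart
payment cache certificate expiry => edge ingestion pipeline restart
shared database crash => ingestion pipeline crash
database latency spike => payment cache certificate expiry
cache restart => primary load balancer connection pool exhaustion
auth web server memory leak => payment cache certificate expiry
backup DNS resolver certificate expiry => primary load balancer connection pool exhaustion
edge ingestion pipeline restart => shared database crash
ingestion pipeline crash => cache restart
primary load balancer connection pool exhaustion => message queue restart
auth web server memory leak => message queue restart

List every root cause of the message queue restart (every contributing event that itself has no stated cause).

the auth service connection pool exhaustion, the auth web server memory leak, the backup DNS resolver certificate expiry, the checkout cache certificate expiry, the internal API gateway failover

Tracing upstream from the message queue restart: the message queue restart ← the primary load balancer connection pool exhaustion ← the cache restart ← the ingestion pipeline crash ← the shared database crash ← the edge ingestion pipeline restart ← the payment cache certificate expiry ← the database latency spike ← the checkout cache certificate expiry.
A separate upstream branch: the message queue restart ← the auth web server memory leak.
A separate upstream branch: the message queue restart ← the primary load balancer connection pool exhaustion ← the cache restart ← the ingestion pipeline crash ← the internal API gateway failover.
A separate upstream branch: the message queue restart ← the primary load balancer connection pool exhaustion ← the backup DNS resolver certificate expiry.
A separate upstream branch: the message queue restart ← the primary load balancer connection pool exhaustion ← the cache restart ← the ingestion pipeline crash ← the shared database crash ← the edge ingestion pipeline restart ← the auth service connection pool exhaustion.
Each of those chain origins has no stated cause.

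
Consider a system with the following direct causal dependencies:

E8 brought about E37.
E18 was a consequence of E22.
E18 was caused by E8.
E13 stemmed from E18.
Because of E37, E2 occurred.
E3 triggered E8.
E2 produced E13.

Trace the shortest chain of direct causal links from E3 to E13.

E3 → E8 → E18 → E13

E3 → E8
E8 → E18
E18 → E13
Length: 3 steps.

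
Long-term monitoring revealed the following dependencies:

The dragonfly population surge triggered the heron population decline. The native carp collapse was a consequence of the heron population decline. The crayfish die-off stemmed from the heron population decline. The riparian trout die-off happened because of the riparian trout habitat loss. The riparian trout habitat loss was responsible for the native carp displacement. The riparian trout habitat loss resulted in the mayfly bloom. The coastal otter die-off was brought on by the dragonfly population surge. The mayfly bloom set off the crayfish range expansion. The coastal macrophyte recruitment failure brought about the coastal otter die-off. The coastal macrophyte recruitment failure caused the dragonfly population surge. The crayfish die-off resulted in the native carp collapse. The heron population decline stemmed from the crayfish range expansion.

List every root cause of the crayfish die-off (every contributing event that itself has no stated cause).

Tracing upstream from the crayfish die-off: the crayfish die-off ← the heron population decline ← the crayfish range expansion ← the mayfly bloom ← the riparian trout habitat loss.
A separate upstream branch: the crayfish die-off ← the heron population decline ← the dragonfly population surge ← the coastal macrophyte recruitment failure.
Each of those chain origins has no stated cause.

the coastal macrophyte recruitment failure, the riparian trout habitat loss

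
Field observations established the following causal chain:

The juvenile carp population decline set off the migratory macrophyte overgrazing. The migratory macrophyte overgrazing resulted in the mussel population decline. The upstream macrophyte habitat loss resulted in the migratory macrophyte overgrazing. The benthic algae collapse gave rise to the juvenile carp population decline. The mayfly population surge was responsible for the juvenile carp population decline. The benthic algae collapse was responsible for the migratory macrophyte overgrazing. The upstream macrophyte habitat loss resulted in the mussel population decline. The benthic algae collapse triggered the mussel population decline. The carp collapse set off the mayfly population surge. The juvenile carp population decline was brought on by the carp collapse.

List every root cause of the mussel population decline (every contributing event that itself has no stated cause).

Tracing upstream from the mussel population decline: the mussel population decline ← the migratory macrophyte overgrazing ← the juvenile carp population decline ← the carp collapse.
A separate upstream branch: the mussel population decline ← the upstream macrophyte habitat loss.
A separate upstream branch: the mussel population decline ← the benthic algae collapse.
Each of those chain origins has no stated cause.

the benthic algae collapse, the carp collapse, the upstream macrophyte habitat loss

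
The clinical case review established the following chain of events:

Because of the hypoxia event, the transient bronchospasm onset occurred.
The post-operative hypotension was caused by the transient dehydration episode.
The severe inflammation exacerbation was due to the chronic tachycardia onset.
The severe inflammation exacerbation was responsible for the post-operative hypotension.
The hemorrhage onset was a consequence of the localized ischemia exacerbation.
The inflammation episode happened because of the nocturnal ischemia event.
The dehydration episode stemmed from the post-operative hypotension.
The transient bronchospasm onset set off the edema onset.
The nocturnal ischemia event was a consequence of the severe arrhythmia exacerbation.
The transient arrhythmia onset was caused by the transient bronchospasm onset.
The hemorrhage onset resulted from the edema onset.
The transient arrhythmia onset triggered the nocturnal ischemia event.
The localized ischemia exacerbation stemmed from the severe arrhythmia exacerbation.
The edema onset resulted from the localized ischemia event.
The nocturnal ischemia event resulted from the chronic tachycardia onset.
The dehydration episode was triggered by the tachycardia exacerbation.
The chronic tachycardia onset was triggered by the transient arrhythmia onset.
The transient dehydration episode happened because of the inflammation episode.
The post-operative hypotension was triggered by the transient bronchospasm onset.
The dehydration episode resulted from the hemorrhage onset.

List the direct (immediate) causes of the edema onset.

the localized ischemia event, the transient bronchospasm onset

Upstream contributors include the hypoxia event, but only the localized ischemia event, the transient bronchospasm onset feed directly into the edema onset.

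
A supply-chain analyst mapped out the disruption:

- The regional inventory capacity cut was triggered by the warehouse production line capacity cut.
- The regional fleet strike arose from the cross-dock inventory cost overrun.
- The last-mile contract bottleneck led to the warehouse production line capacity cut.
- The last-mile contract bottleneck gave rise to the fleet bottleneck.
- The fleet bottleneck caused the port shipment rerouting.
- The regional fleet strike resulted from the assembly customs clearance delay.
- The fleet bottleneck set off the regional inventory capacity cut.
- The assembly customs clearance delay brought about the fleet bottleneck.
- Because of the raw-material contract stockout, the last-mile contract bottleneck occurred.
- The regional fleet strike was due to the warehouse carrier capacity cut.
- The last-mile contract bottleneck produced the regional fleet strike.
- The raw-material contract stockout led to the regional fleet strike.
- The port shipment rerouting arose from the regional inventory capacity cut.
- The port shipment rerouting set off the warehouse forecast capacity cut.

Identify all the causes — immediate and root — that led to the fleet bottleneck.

Immediate causes of the fleet bottleneck: the assembly customs clearance delay, the last-mile contract bottleneck.
Further upstream: the raw-material contract stockout.

the assembly customs clearance delay, the last-mile contract bottleneck, the raw-material contract stockout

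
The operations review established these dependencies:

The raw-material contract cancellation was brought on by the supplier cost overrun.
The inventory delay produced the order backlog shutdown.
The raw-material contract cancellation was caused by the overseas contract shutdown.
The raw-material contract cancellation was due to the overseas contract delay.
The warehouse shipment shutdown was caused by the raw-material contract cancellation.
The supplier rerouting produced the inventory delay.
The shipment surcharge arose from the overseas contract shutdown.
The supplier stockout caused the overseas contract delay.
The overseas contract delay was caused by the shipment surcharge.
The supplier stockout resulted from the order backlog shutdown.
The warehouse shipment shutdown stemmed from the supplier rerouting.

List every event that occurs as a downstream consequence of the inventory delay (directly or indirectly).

the order backlog shutdown, the overseas contract delay, the raw-material contract cancellation, the supplier stockout, the warehouse shipment shutdown

Direct effects: the order backlog shutdown.
2 steps out: the supplier stockout.
3 steps out: the overseas contract delay.
4 steps out: the raw-material contract cancellation.
5 steps out: the warehouse shipment shutdown.
Not reachable from it: the supplier rerouting, the overseas contract shutdown, the shipment surcharge, the supplier cost overrun.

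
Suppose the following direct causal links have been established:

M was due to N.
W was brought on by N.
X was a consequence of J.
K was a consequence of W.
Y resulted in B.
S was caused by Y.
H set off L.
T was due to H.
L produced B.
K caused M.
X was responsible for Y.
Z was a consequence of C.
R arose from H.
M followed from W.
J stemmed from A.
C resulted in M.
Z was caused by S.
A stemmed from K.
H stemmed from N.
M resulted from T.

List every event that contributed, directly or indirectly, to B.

A, H, J, K, L, N, W, X, Y

Immediate causes of B: Y, L.
Further upstream: N, H, W, K, A, J, X.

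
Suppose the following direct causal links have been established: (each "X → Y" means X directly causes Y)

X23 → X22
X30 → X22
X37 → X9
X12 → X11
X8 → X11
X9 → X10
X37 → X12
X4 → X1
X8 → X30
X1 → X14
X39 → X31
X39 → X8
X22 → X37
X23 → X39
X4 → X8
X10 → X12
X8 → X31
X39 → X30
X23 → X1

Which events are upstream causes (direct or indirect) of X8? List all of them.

X23, X39, X4

Immediate causes of X8: X4, X39.
Further upstream: X23.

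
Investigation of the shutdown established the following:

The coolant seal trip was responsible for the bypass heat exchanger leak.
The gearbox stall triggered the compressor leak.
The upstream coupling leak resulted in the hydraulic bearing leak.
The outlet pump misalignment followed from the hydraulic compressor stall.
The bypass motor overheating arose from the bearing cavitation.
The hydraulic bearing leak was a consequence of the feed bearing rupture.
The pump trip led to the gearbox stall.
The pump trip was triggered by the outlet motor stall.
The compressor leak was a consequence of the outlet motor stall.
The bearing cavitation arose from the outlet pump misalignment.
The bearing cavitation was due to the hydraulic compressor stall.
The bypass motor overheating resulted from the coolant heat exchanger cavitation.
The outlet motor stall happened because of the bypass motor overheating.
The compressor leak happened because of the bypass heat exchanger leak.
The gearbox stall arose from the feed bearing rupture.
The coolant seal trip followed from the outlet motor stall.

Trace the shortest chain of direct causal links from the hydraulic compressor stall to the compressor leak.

the hydraulic compressor stall → the bearing cavitation → the bypass motor overheating → the outlet motor stall → the compressor leak

the hydraulic compressor stall → the bearing cavitation
the bearing cavitation → the bypass motor overheating
the bypass motor overheating → the outlet motor stall
the outlet motor stall → the compressor leak
Length: 4 steps.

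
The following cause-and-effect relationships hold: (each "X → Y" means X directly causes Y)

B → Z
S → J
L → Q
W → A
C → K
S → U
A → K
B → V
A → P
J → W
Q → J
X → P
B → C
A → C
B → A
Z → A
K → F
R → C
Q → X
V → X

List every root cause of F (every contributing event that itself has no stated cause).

Tracing upstream from F: F ← K ← A ← W ← J ← S.
A separate upstream branch: F ← K ← A ← W ← J ← Q ← L.
A separate upstream branch: F ← K ← A ← B.
A separate upstream branch: F ← K ← C ← R.
Each of those chain origins has no stated cause.

B, L, R, S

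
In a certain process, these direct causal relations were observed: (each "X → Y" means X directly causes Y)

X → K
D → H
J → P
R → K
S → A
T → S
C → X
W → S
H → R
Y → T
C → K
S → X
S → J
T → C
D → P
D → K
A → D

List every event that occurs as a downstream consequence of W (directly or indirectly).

A, D, H, J, K, P, R, S, X

Direct effects: S.
2 steps out: A, J, X.
3 steps out: D, P, K.
4 steps out: H.
5 steps out: R.
Not reachable from it: Y, T, C.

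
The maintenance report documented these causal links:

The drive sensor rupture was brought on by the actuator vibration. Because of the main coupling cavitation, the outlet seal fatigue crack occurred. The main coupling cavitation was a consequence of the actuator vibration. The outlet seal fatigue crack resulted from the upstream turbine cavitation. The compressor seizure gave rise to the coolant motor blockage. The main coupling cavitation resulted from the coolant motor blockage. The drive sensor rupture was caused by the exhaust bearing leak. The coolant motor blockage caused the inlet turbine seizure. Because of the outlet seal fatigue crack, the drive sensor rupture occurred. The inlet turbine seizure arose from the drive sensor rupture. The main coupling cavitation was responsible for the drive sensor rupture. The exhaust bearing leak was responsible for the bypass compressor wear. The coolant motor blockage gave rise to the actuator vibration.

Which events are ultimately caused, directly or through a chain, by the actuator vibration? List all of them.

Direct effects: the main coupling cavitation, the drive sensor rupture.
2 steps out: the outlet seal fatigue crack, the inlet turbine seizure.
Not reachable from it: the exhaust bearing leak, the compressor seizure, the upstream turbine cavitation, the bypass compressor wear, the coolant motor blockage.

the drive sensor rupture, the inlet turbine seizure, the main coupling cavitation, the outlet seal fatigue crack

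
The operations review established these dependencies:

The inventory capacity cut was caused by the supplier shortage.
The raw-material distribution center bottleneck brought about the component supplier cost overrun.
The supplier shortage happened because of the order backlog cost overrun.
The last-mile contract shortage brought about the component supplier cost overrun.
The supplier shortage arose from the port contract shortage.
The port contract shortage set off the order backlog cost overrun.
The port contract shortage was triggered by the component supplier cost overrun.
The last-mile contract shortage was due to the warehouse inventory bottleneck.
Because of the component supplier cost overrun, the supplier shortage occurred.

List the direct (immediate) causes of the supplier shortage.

the component supplier cost overrun, the order backlog cost overrun, the port contract shortage

Upstream contributors include the warehouse inventory bottleneck, the last-mile contract shortage, the raw-material distribution center bottleneck, but only the component supplier cost overrun, the order backlog cost overrun, the port contract shortage feed directly into the supplier shortage.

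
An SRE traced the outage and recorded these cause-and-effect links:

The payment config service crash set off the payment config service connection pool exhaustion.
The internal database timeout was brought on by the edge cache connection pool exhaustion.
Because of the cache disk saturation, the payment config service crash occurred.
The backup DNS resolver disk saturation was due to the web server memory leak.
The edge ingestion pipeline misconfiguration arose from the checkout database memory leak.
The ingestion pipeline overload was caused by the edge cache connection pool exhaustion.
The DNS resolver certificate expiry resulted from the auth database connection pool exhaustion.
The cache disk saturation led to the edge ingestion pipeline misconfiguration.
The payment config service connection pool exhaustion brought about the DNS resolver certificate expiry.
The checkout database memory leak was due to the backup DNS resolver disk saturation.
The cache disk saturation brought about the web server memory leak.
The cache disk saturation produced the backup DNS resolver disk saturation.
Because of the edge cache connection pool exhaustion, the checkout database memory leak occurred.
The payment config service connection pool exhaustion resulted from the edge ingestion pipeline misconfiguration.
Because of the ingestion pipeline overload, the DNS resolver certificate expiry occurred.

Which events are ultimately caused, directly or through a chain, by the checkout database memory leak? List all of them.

the DNS resolver certificate expiry, the edge ingestion pipeline misconfiguration, the payment config service connection pool exhaustion

Direct effects: the edge ingestion pipeline misconfiguration.
2 steps out: the payment config service connection pool exhaustion.
3 steps out: the DNS resolver certificate expiry.
Not reachable from it: the cache disk saturation, the payment config service crash, the web server memory leak, the edge cache connection pool exhaustion, the auth database connection pool exhaustion, the internal database timeout, the backup DNS resolver disk saturation, the ingestion pipeline overload.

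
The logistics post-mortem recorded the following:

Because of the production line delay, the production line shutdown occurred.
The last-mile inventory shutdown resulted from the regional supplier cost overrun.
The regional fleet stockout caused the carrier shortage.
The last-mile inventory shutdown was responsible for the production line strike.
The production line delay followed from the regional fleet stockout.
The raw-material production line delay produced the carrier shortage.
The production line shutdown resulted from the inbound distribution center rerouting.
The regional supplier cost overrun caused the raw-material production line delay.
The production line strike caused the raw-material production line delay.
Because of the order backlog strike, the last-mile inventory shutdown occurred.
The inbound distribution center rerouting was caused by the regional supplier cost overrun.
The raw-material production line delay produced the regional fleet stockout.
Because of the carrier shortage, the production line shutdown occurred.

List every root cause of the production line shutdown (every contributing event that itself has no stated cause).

the order backlog strike, the regional supplier cost overrun

Tracing upstream from the production line shutdown: the production line shutdown ← the inbound distribution center rerouting ← the regional supplier cost overrun.
A separate upstream branch: the production line shutdown ← the carrier shortage ← the raw-material production line delay ← the production line strike ← the last-mile inventory shutdown ← the order backlog strike.
Each of those chain origins has no stated cause.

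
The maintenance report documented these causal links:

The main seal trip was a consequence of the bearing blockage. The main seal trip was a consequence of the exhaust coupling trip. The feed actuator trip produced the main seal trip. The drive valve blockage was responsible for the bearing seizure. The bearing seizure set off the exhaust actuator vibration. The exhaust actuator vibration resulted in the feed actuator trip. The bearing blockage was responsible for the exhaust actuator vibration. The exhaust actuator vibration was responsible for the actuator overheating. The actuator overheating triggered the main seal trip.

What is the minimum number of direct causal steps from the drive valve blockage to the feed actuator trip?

3

Shortest chain: the drive valve blockage → the bearing seizure → the exhaust actuator vibration → the feed actuator trip.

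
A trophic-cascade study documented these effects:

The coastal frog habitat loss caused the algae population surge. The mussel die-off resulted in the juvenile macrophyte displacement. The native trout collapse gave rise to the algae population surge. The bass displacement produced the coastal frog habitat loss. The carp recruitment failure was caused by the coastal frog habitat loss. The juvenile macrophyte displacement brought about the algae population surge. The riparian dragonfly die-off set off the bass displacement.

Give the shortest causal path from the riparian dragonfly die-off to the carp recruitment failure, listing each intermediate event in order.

the riparian dragonfly die-off → the bass displacement
the bass displacement → the coastal frog habitat loss
the coastal frog habitat loss → the carp recruitment failure
Length: 3 steps.

the riparian dragonfly die-off → the bass displacement → the coastal frog habitat loss → the carp recruitment failure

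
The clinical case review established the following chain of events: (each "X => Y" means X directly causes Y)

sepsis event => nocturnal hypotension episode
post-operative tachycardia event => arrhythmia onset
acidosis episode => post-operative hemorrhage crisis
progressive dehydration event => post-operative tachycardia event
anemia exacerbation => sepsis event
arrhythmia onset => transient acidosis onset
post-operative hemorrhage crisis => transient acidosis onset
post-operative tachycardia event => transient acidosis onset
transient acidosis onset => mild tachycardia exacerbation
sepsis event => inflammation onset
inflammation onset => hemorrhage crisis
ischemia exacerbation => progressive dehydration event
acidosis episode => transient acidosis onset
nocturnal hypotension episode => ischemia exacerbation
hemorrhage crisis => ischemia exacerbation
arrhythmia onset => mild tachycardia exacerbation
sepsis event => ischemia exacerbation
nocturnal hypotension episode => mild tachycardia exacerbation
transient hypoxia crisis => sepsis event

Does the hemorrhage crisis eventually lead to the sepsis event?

The hemorrhage crisis leads to the ischemia exacerbation, the progressive dehydration event, the post-operative tachycardia event, the arrhythmia onset, the transient acidosis onset, the mild tachycardia exacerbation; the sepsis event is not among them.

No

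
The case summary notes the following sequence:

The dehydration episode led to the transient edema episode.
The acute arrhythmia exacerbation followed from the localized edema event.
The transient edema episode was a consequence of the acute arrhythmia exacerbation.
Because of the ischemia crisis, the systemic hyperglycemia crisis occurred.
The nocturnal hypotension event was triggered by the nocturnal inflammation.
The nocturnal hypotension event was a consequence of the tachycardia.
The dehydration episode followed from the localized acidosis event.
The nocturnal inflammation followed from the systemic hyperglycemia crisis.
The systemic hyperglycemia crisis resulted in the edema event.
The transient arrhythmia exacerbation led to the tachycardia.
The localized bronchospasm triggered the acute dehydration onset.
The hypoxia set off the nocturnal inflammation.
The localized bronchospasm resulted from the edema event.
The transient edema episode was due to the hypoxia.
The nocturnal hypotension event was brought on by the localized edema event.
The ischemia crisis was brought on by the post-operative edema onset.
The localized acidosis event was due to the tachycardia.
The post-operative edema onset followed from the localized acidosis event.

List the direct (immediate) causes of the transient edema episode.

Upstream contributors include the transient arrhythmia exacerbation, the tachycardia, the localized acidosis event, the localized edema event, but only the acute arrhythmia exacerbation, the dehydration episode, the hypoxia feed directly into the transient edema episode.

the acute arrhythmia exacerbation, the dehydration episode, the hypoxia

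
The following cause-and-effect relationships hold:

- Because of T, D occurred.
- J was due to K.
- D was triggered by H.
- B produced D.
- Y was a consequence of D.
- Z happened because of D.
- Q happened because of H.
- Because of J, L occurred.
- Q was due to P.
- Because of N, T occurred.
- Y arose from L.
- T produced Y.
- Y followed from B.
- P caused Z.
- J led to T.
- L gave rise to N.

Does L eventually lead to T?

Yes

There is a causal chain: L → N → T.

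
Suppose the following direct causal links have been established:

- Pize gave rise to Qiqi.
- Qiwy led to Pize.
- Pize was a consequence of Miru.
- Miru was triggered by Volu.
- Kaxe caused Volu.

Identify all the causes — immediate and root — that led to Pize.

Immediate causes of Pize: Miru, Qiwy.
Further upstream: Kaxe, Volu.

Kaxe, Miru, Qiwy, Volu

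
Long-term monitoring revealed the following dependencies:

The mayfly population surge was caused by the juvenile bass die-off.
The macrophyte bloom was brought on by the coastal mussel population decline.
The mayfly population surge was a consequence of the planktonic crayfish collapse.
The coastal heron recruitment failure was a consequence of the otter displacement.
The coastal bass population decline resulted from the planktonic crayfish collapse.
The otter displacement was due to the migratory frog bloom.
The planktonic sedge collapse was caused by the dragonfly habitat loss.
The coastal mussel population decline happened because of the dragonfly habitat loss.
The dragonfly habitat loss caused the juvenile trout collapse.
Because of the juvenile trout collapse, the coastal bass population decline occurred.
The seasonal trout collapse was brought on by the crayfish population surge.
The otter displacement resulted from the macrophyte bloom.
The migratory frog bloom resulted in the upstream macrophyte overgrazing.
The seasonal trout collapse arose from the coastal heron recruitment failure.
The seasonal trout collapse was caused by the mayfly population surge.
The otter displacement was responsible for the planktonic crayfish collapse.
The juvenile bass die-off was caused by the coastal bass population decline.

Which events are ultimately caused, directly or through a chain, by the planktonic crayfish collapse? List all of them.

Direct effects: the coastal bass population decline, the mayfly population surge.
2 steps out: the juvenile bass die-off, the seasonal trout collapse.
Not reachable from it: the dragonfly habitat loss, the juvenile trout collapse, the coastal mussel population decline, the planktonic sedge collapse, the macrophyte bloom, the migratory frog bloom, the otter displacement, the coastal heron recruitment failure, the upstream macrophyte overgrazing, the crayfish population surge.

the coastal bass population decline, the juvenile bass die-off, the mayfly population surge, the seasonal trout collapse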